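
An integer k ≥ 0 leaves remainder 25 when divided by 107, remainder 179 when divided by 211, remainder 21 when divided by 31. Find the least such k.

153998

The moduli are pairwise coprime; N = 107·211·31 = 699887.
N/107 = 6541; 6541 ≡ 14 (mod 107); 14·23 ≡ 1, so inverse 23.
N/211 = 3317; 3317 ≡ 152 (mod 211); 152·118 ≡ 1, so inverse 118.
N/31 = 22577; 22577 ≡ 9 (mod 31); 9·7 ≡ 1, so inverse 7.
k ≡ 25·6541·23 + 179·3317·118 + 21·22577·7 = 77141568.
77141568 mod 699887 = 153998.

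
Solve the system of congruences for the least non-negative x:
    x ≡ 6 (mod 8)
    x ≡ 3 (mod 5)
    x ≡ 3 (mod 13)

The moduli are pairwise coprime; N = 8·5·13 = 520.
N/8 = 65; 65 ≡ 1 (mod 8), inverse 1.
N/5 = 104; 104 ≡ 4 (mod 5); 4·4 ≡ 1, so inverse 4.
N/13 = 40; 40 ≡ 1 (mod 13), inverse 1.
x ≡ 6·65·1 + 3·104·4 + 3·40·1 = 1758.
1758 mod 520 = 198.

198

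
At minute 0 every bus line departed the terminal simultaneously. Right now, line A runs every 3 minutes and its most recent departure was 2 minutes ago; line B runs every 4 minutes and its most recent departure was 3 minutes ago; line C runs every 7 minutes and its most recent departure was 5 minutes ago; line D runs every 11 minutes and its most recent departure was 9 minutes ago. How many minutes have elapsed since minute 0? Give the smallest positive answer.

383

The moduli are pairwise coprime; N = 3·4·7·11 = 924.
N/3 = 308; 308 ≡ 2 (mod 3); 2·2 ≡ 1, so inverse 2.
N/4 = 231; 231 ≡ 3 (mod 4); 3·3 ≡ 1, so inverse 3.
N/7 = 132; 132 ≡ 6 (mod 7); 6·6 ≡ 1, so inverse 6.
N/11 = 84; 84 ≡ 7 (mod 11); 7·8 ≡ 1, so inverse 8.
t ≡ 2·308·2 + 3·231·3 + 5·132·6 + 9·84·8 = 13319.
13319 mod 924 = 383.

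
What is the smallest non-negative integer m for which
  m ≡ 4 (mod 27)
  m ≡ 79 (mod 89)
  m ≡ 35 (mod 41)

86053

The moduli are pairwise coprime; N = 27·89·41 = 98523.
N/27 = 3649; 3649 ≡ 4 (mod 27); 4·7 ≡ 1, so inverse 7.
N/89 = 1107; 1107 ≡ 39 (mod 89); 39·16 ≡ 1, so inverse 16.
N/41 = 2403; 2403 ≡ 25 (mod 41); 25·23 ≡ 1, so inverse 23.
m ≡ 4·3649·7 + 79·1107·16 + 35·2403·23 = 3435835.
3435835 mod 98523 = 86053.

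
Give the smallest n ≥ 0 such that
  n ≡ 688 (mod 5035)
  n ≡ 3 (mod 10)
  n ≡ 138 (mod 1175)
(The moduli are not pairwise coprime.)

327963

Combine the congruences pairwise.
gcd(5035, 10) = 5 and 5 | (3 − 688), so the pair is consistent; merging gives n ≡ 5723 (mod 10070), where 10070 = lcm(5035, 10).
gcd(10070, 1175) = 5 and 5 | (138 − 5723), so the pair is consistent; merging gives n ≡ 327963 (mod 2366450), where 2366450 = lcm(10070, 1175).
The solution is unique modulo lcm(5035, 10, 1175) = 2366450.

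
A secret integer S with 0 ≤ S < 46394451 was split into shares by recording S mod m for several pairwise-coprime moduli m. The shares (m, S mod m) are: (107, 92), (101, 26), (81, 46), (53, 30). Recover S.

From S ≡ 92 (mod 107) write S = 92 + 107t. Substituting into S ≡ 26 (mod 101) gives 107t ≡ 35 (mod 101), and since 6⁻¹ ≡ 17 (mod 101), t ≡ 90. Hence S ≡ 92 + 107·90 = 9722 (mod 10807).
From S ≡ 9722 (mod 10807) write S = 9722 + 10807t. Substituting into S ≡ 46 (mod 81) gives 10807t ≡ 44 (mod 81), and since 34⁻¹ ≡ 31 (mod 81), t ≡ 68. Hence S ≡ 9722 + 10807·68 = 744598 (mod 875367).
From S ≡ 744598 (mod 875367) write S = 744598 + 875367t. Substituting into S ≡ 30 (mod 53) gives 875367t ≡ 29 (mod 53), and since 19⁻¹ ≡ 14 (mod 53), t ≡ 35. Hence S ≡ 744598 + 875367·35 = 31382443 (mod 46394451).

31382443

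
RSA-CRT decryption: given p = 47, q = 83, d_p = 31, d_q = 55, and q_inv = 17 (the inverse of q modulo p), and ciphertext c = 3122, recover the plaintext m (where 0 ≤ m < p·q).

m₁ = c^(d_p) mod p: c ≡ 20 (mod 47), and 20^31 mod 47 = 44.
m₂ = c^(d_q) mod q: c ≡ 51 (mod 83), and 51^55 mod 83 = 63.
h = q_inv·(m₁ − m₂) mod p = 17·(44 − 63) mod 47 = 6.
m = m₂ + h·q = 63 + 6·83 = 561.

561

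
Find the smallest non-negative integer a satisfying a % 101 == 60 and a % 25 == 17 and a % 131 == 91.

From a ≡ 60 (mod 101) write a = 60 + 101t. Substituting into a ≡ 17 (mod 25) gives 101t ≡ 7 (mod 25), and since 1⁻¹ ≡ 1 (mod 25), t ≡ 7. Hence a ≡ 60 + 101·7 = 767 (mod 2525).
From a ≡ 767 (mod 2525) write a = 767 + 2525t. Substituting into a ≡ 91 (mod 131) gives 2525t ≡ 110 (mod 131), and since 36⁻¹ ≡ 91 (mod 131), t ≡ 54. Hence a ≡ 767 + 2525·54 = 137117 (mod 330775).

137117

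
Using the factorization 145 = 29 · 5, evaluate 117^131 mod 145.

Mod 29: 117 ≡ 1; by Fermat, exponent reduces to 131 mod 28 = 19; 1^19 ≡ 1 (mod 29).
Mod 5: 117 ≡ 2; by Fermat, exponent reduces to 131 mod 4 = 3; 2^3 ≡ 3 (mod 5).
Combine by CRT: x ≡ 1 (mod 29), x ≡ 3 (mod 5) ⇒ x ≡ 88 (mod 145).

88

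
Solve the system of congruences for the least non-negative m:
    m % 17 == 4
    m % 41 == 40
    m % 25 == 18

2418

The moduli are pairwise coprime; N = 17·41·25 = 17425.
N/17 = 1025; 1025 ≡ 5 (mod 17); 5·7 ≡ 1, so inverse 7.
N/41 = 425; 425 ≡ 15 (mod 41); 15·11 ≡ 1, so inverse 11.
N/25 = 697; 697 ≡ 22 (mod 25); 22·8 ≡ 1, so inverse 8.
m ≡ 4·1025·7 + 40·425·11 + 18·697·8 = 316068.
316068 mod 17425 = 2418.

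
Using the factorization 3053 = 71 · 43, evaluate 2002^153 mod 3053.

2247

Mod 71: 2002 ≡ 14; by Fermat, exponent reduces to 153 mod 70 = 13; 14^13 ≡ 46 (mod 71).
Mod 43: 2002 ≡ 24; by Fermat, exponent reduces to 153 mod 42 = 27; 24^27 ≡ 11 (mod 43).
Combine by CRT: x ≡ 46 (mod 71), x ≡ 11 (mod 43) ⇒ x ≡ 2247 (mod 3053).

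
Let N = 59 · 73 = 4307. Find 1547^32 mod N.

Mod 59: 1547 ≡ 13; 13^32 ≡ 45 (mod 59).
Mod 73: 1547 ≡ 14; 14^32 ≡ 4 (mod 73).
Combine by CRT: x ≡ 45 (mod 59), x ≡ 4 (mod 73) ⇒ x ≡ 1756 (mod 4307).

1756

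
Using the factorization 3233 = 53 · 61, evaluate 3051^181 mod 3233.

3051

Mod 53: 3051 ≡ 30; by Fermat, exponent reduces to 181 mod 52 = 25; 30^25 ≡ 30 (mod 53).
Mod 61: 3051 ≡ 1; by Fermat, exponent reduces to 181 mod 60 = 1; 1^1 ≡ 1 (mod 61).
Combine by CRT: x ≡ 30 (mod 53), x ≡ 1 (mod 61) ⇒ x ≡ 3051 (mod 3233).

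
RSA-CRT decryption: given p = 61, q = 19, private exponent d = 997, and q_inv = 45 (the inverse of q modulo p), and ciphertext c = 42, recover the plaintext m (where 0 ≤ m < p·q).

d_p = d mod (p−1) = 997 mod 60 = 37; d_q = d mod (q−1) = 7.
m₁ = c^(d_p) mod p: c ≡ 42 (mod 61), and 42^37 mod 61 = 57.
m₂ = c^(d_q) mod q: c ≡ 4 (mod 19), and 4^7 mod 19 = 6.
h = q_inv·(m₁ − m₂) mod p = 45·(57 − 6) mod 61 = 38.
m = m₂ + h·q = 6 + 38·19 = 728.

728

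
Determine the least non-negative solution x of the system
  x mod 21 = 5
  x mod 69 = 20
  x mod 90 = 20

gcd(21, 69) = 3 and 3 | (20 − 5), so the pair is consistent; merging gives x ≡ 89 (mod 483), where 483 = lcm(21, 69).
gcd(483, 90) = 3 and 3 | (20 − 89), so the pair is consistent; merging gives x ≡ 8300 (mod 14490), where 14490 = lcm(483, 90).
The solution is unique modulo lcm(21, 69, 90) = 14490.

8300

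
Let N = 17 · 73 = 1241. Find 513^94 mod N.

308

Mod 17: 513 ≡ 3; by Fermat, exponent reduces to 94 mod 16 = 14; 3^14 ≡ 2 (mod 17).
Mod 73: 513 ≡ 2; by Fermat, exponent reduces to 94 mod 72 = 22; 2^22 ≡ 16 (mod 73).
Combine by CRT: x ≡ 2 (mod 17), x ≡ 16 (mod 73) ⇒ x ≡ 308 (mod 1241).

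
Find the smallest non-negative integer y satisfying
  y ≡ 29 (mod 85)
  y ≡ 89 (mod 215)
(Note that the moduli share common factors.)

Combine the congruences pairwise.
gcd(85, 215) = 5 and 5 | (89 − 29), so the pair is consistent; merging gives y ≡ 2239 (mod 3655), where 3655 = lcm(85, 215).
The solution is unique modulo lcm(85, 215) = 3655.

2239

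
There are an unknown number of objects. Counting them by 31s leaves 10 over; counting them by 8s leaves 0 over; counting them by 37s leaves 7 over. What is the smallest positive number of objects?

4040

The moduli are pairwise coprime; M = 31·8·37 = 9176.
M/31 = 296; 296 ≡ 17 (mod 31); 17·11 ≡ 1, so inverse 11.
M/8 = 1147; 1147 ≡ 3 (mod 8); 3·3 ≡ 1, so inverse 3.
M/37 = 248; 248 ≡ 26 (mod 37); 26·10 ≡ 1, so inverse 10.
N ≡ 10·296·11 + 0·1147·3 + 7·248·10 = 49920.
49920 mod 9176 = 4040.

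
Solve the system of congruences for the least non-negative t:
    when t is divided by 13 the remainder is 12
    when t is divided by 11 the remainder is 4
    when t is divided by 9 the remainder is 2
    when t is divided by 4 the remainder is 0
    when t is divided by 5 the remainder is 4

The moduli are pairwise coprime; N = 13·11·9·4·5 = 25740.
N/13 = 1980; 1980 ≡ 4 (mod 13); 4·10 ≡ 1, so inverse 10.
N/11 = 2340; 2340 ≡ 8 (mod 11); 8·7 ≡ 1, so inverse 7.
N/9 = 2860; 2860 ≡ 7 (mod 9); 7·4 ≡ 1, so inverse 4.
N/4 = 6435; 6435 ≡ 3 (mod 4); 3·3 ≡ 1, so inverse 3.
N/5 = 5148; 5148 ≡ 3 (mod 5); 3·2 ≡ 1, so inverse 2.
t ≡ 12·1980·10 + 4·2340·7 + 2·2860·4 + 0·6435·3 + 4·5148·2 = 367184.
367184 mod 25740 = 6824.

6824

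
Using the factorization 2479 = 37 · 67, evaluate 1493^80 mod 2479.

Mod 37: 1493 ≡ 13; by Fermat, exponent reduces to 80 mod 36 = 8; 13^8 ≡ 9 (mod 37).
Mod 67: 1493 ≡ 19; by Fermat, exponent reduces to 80 mod 66 = 14; 19^14 ≡ 55 (mod 67).
Combine by CRT: x ≡ 9 (mod 37), x ≡ 55 (mod 67) ⇒ x ≡ 2266 (mod 2479).

2266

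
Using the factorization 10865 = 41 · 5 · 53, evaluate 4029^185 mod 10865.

10124

Mod 41: 4029 ≡ 11; by Fermat, exponent reduces to 185 mod 40 = 25; 11^25 ≡ 38 (mod 41).
Mod 5: 4029 ≡ 4; by Fermat, exponent reduces to 185 mod 4 = 1; 4^1 ≡ 4 (mod 5).
Mod 53: 4029 ≡ 1; by Fermat, exponent reduces to 185 mod 52 = 29; 1^29 ≡ 1 (mod 53).
Combine by CRT: x ≡ 38 (mod 41), x ≡ 4 (mod 5), x ≡ 1 (mod 53) ⇒ x ≡ 10124 (mod 10865).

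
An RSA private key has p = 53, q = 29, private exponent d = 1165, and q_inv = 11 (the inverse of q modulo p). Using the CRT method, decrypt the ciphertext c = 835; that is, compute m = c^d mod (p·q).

d_p = d mod (p−1) = 1165 mod 52 = 21; d_q = d mod (q−1) = 17.
m₁ = c^(d_p) mod p: c ≡ 40 (mod 53), and 40^21 mod 53 = 17.
m₂ = c^(d_q) mod q: c ≡ 23 (mod 29), and 23^17 mod 29 = 16.
h = q_inv·(m₁ − m₂) mod p = 11·(17 − 16) mod 53 = 11.
m = m₂ + h·q = 16 + 11·29 = 335.

335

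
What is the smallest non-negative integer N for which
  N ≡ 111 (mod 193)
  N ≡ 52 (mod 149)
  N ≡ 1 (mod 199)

1335092

The moduli are pairwise coprime; M = 193·149·199 = 5722643.
M/193 = 29651; 29651 ≡ 122 (mod 193); 122·106 ≡ 1, so inverse 106.
M/149 = 38407; 38407 ≡ 114 (mod 149); 114·17 ≡ 1, so inverse 17.
M/199 = 28757; 28757 ≡ 101 (mod 199); 101·67 ≡ 1, so inverse 67.
N ≡ 111·29651·106 + 52·38407·17 + 1·28757·67 = 384752173.
384752173 mod 5722643 = 1335092.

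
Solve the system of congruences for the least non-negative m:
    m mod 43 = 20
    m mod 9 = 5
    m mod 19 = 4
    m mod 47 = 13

294656

The moduli are pairwise coprime; N = 43·9·19·47 = 345591.
N/43 = 8037; 8037 ≡ 39 (mod 43); 39·32 ≡ 1, so inverse 32.
N/9 = 38399; 38399 ≡ 5 (mod 9); 5·2 ≡ 1, so inverse 2.
N/19 = 18189; 18189 ≡ 6 (mod 19); 6·16 ≡ 1, so inverse 16.
N/47 = 7353; 7353 ≡ 21 (mod 47); 21·9 ≡ 1, so inverse 9.
m ≡ 20·8037·32 + 5·38399·2 + 4·18189·16 + 13·7353·9 = 7552067.
7552067 mod 345591 = 294656.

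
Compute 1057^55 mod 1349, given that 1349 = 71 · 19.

Mod 71: 1057 ≡ 63; 63^55 ≡ 26 (mod 71).
Mod 19: 1057 ≡ 12; by Fermat, exponent reduces to 55 mod 18 = 1; 12^1 ≡ 12 (mod 19).
Combine by CRT: x ≡ 26 (mod 71), x ≡ 12 (mod 19) ⇒ x ≡ 1304 (mod 1349).

1304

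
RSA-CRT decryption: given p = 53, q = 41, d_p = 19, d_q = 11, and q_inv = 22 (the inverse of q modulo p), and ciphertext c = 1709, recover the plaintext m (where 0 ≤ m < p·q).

m₁ = c^(d_p) mod p: c ≡ 13 (mod 53), and 13^19 mod 53 = 46.
m₂ = c^(d_q) mod q: c ≡ 28 (mod 41), and 28^11 mod 41 = 6.
h = q_inv·(m₁ − m₂) mod p = 22·(46 − 6) mod 53 = 32.
m = m₂ + h·q = 6 + 32·41 = 1318.

1318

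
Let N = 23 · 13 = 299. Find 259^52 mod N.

Mod 23: 259 ≡ 6; by Fermat, exponent reduces to 52 mod 22 = 8; 6^8 ≡ 18 (mod 23).
Mod 13: 259 ≡ 12; by Fermat, exponent reduces to 52 mod 12 = 4; 12^4 ≡ 1 (mod 13).
Combine by CRT: x ≡ 18 (mod 23), x ≡ 1 (mod 13) ⇒ x ≡ 248 (mod 299).

248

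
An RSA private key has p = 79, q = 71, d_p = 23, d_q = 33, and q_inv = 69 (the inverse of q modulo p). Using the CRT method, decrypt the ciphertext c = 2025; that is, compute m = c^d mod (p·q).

m₁ = c^(d_p) mod p: c ≡ 50 (mod 79), and 50^23 mod 79 = 42.
m₂ = c^(d_q) mod q: c ≡ 37 (mod 71), and 37^33 mod 71 = 32.
h = q_inv·(m₁ − m₂) mod p = 69·(42 − 32) mod 79 = 58.
m = m₂ + h·q = 32 + 58·71 = 4150.

4150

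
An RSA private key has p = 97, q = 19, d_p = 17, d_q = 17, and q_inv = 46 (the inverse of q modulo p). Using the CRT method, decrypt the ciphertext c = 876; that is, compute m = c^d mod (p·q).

m₁ = c^(d_p) mod p: c ≡ 3 (mod 97), and 3^17 mod 97 = 86.
m₂ = c^(d_q) mod q: c ≡ 2 (mod 19), and 2^17 mod 19 = 10.
h = q_inv·(m₁ − m₂) mod p = 46·(86 − 10) mod 97 = 4.
m = m₂ + h·q = 10 + 4·19 = 86.

86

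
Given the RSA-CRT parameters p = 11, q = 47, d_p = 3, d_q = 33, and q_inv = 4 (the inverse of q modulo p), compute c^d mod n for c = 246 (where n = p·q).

240

m₁ = c^(d_p) mod p: c ≡ 4 (mod 11), and 4^3 mod 11 = 9.
m₂ = c^(d_q) mod q: c ≡ 11 (mod 47), and 11^33 mod 47 = 5.
h = q_inv·(m₁ − m₂) mod p = 4·(9 − 5) mod 11 = 5.
m = m₂ + h·q = 5 + 5·47 = 240.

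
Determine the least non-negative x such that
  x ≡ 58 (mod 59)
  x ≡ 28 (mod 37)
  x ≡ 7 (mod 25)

Combine the congruences pairwise.
From x ≡ 58 (mod 59) write x = 58 + 59t. Substituting into x ≡ 28 (mod 37) gives 59t ≡ 7 (mod 37), and since 22⁻¹ ≡ 32 (mod 37), t ≡ 2. Hence x ≡ 58 + 59·2 = 176 (mod 2183).
From x ≡ 176 (mod 2183) write x = 176 + 2183t. Substituting into x ≡ 7 (mod 25) gives 2183t ≡ 6 (mod 25), and since 8⁻¹ ≡ 22 (mod 25), t ≡ 7. Hence x ≡ 176 + 2183·7 = 15457 (mod 54575).

15457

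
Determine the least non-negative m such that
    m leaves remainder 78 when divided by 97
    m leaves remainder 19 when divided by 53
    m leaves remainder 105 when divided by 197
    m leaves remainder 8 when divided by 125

The moduli are pairwise coprime; N = 97·53·197·125 = 126597125.
N/97 = 1305125; 1305125 ≡ 87 (mod 97); 87·29 ≡ 1, so inverse 29.
N/53 = 2388625; 2388625 ≡ 21 (mod 53); 21·48 ≡ 1, so inverse 48.
N/197 = 642625; 642625 ≡ 11 (mod 197); 11·18 ≡ 1, so inverse 18.
N/125 = 1012777; 1012777 ≡ 27 (mod 125); 27·88 ≡ 1, so inverse 88.
m ≡ 78·1305125·29 + 19·2388625·48 + 105·642625·18 + 8·1012777·88 = 7058175008.
7058175008 mod 126597125 = 95333133.

95333133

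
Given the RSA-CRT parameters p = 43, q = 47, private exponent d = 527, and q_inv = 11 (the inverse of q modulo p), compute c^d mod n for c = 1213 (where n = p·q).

640

d_p = d mod (p−1) = 527 mod 42 = 23; d_q = d mod (q−1) = 21.
m₁ = c^(d_p) mod p: c ≡ 9 (mod 43), and 9^23 mod 43 = 38.
m₂ = c^(d_q) mod q: c ≡ 38 (mod 47), and 38^21 mod 47 = 29.
h = q_inv·(m₁ − m₂) mod p = 11·(38 − 29) mod 43 = 13.
m = m₂ + h·q = 29 + 13·47 = 640.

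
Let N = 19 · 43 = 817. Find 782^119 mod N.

Mod 19: 782 ≡ 3; by Fermat, exponent reduces to 119 mod 18 = 11; 3^11 ≡ 10 (mod 19).
Mod 43: 782 ≡ 8; by Fermat, exponent reduces to 119 mod 42 = 35; 8^35 ≡ 42 (mod 43).
Combine by CRT: x ≡ 10 (mod 19), x ≡ 42 (mod 43) ⇒ x ≡ 257 (mod 817).

257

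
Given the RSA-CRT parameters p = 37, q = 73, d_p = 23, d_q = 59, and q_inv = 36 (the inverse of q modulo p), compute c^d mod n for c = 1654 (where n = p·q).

m₁ = c^(d_p) mod p: c ≡ 26 (mod 37), and 26^23 mod 37 = 10.
m₂ = c^(d_q) mod q: c ≡ 48 (mod 73), and 48^59 mod 73 = 50.
h = q_inv·(m₁ − m₂) mod p = 36·(10 − 50) mod 37 = 3.
m = m₂ + h·q = 50 + 3·73 = 269.

269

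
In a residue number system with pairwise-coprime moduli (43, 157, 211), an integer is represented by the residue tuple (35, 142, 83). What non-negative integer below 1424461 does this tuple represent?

From x ≡ 35 (mod 43) write x = 35 + 43t. Substituting into x ≡ 142 (mod 157) gives 43t ≡ 107 (mod 157), and since 43⁻¹ ≡ 84 (mod 157), t ≡ 39. Hence x ≡ 35 + 43·39 = 1712 (mod 6751).
From x ≡ 1712 (mod 6751) write x = 1712 + 6751t. Substituting into x ≡ 83 (mod 211) gives 6751t ≡ 59 (mod 211), and since 210⁻¹ ≡ 210 (mod 211), t ≡ 152. Hence x ≡ 1712 + 6751·152 = 1027864 (mod 1424461).

1027864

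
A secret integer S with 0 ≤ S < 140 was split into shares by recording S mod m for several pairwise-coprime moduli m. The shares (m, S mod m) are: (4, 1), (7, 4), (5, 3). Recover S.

The moduli are pairwise coprime; N = 4·7·5 = 140.
N/4 = 35; 35 ≡ 3 (mod 4); 3·3 ≡ 1, so inverse 3.
N/7 = 20; 20 ≡ 6 (mod 7); 6·6 ≡ 1, so inverse 6.
N/5 = 28; 28 ≡ 3 (mod 5); 3·2 ≡ 1, so inverse 2.
S ≡ 1·35·3 + 4·20·6 + 3·28·2 = 753.
753 mod 140 = 53.

53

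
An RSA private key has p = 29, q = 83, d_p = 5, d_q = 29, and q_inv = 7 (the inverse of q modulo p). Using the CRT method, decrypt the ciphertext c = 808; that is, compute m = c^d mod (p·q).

m₁ = c^(d_p) mod p: c ≡ 25 (mod 29), and 25^5 mod 29 = 20.
m₂ = c^(d_q) mod q: c ≡ 61 (mod 83), and 61^29 mod 83 = 10.
h = q_inv·(m₁ − m₂) mod p = 7·(20 − 10) mod 29 = 12.
m = m₂ + h·q = 10 + 12·83 = 1006.

1006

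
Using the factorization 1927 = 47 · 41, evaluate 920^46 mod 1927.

1740

Mod 47: 920 ≡ 27; since 46 | 46, by Fermat 27^46 ≡ 1 (mod 47).
Mod 41: 920 ≡ 18; by Fermat, exponent reduces to 46 mod 40 = 6; 18^6 ≡ 18 (mod 41).
Combine by CRT: x ≡ 1 (mod 47), x ≡ 18 (mod 41) ⇒ x ≡ 1740 (mod 1927).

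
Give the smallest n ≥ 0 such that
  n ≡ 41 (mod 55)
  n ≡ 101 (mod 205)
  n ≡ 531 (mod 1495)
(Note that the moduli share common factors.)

Combine the congruences pairwise.
gcd(55, 205) = 5 and 5 | (101 − 41), so the pair is consistent; merging gives n ≡ 921 (mod 2255), where 2255 = lcm(55, 205).
gcd(2255, 1495) = 5 and 5 | (531 − 921), so the pair is consistent; merging gives n ≡ 469961 (mod 674245), where 674245 = lcm(2255, 1495).
The solution is unique modulo lcm(55, 205, 1495) = 674245.

469961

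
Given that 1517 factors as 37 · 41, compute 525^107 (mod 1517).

Mod 37: 525 ≡ 7; by Fermat, exponent reduces to 107 mod 36 = 35; 7^35 ≡ 16 (mod 37).
Mod 41: 525 ≡ 33; by Fermat, exponent reduces to 107 mod 40 = 27; 33^27 ≡ 39 (mod 41).
Combine by CRT: x ≡ 16 (mod 37), x ≡ 39 (mod 41) ⇒ x ≡ 941 (mod 1517).

941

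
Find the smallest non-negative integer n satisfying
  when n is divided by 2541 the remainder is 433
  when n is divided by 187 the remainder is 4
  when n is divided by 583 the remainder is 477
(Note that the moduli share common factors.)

gcd(2541, 187) = 11 and 11 | (4 − 433), so the pair is consistent; merging gives n ≡ 20761 (mod 43197), where 43197 = lcm(2541, 187).
gcd(43197, 583) = 11 and 11 | (477 − 20761), so the pair is consistent; merging gives n ≡ 1489459 (mod 2289441), where 2289441 = lcm(43197, 583).
The solution is unique modulo lcm(2541, 187, 583) = 2289441.

1489459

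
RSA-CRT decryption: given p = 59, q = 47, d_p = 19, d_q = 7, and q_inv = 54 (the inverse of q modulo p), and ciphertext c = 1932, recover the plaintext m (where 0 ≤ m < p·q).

m₁ = c^(d_p) mod p: c ≡ 44 (mod 59), and 44^19 mod 59 = 31.
m₂ = c^(d_q) mod q: c ≡ 5 (mod 47), and 5^7 mod 47 = 11.
h = q_inv·(m₁ − m₂) mod p = 54·(31 − 11) mod 59 = 18.
m = m₂ + h·q = 11 + 18·47 = 857.

857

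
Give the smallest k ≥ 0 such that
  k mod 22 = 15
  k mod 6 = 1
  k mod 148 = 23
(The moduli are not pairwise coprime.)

gcd(22, 6) = 2 and 2 | (1 − 15), so the pair is consistent; merging gives k ≡ 37 (mod 66), where 66 = lcm(22, 6).
gcd(66, 148) = 2 and 2 | (23 − 37), so the pair is consistent; merging gives k ≡ 763 (mod 4884), where 4884 = lcm(66, 148).
The solution is unique modulo lcm(22, 6, 148) = 4884.

763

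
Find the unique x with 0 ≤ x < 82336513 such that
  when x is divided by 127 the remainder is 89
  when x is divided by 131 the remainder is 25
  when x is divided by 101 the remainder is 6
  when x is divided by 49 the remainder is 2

The moduli are pairwise coprime; N = 127·131·101·49 = 82336513.
N/127 = 648319; 648319 ≡ 111 (mod 127); 111·119 ≡ 1, so inverse 119.
N/131 = 628523; 628523 ≡ 116 (mod 131); 116·96 ≡ 1, so inverse 96.
N/101 = 815213; 815213 ≡ 42 (mod 101); 42·89 ≡ 1, so inverse 89.
N/49 = 1680337; 1680337 ≡ 29 (mod 49); 29·22 ≡ 1, so inverse 22.
x ≡ 89·648319·119 + 25·628523·96 + 6·815213·89 + 2·1680337·22 = 8884060299.
8884060299 mod 82336513 = 74053408.

74053408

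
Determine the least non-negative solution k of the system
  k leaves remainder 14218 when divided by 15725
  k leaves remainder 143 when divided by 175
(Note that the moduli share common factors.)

gcd(15725, 175) = 25 and 25 | (143 − 14218), so the pair is consistent; merging gives k ≡ 61393 (mod 110075), where 110075 = lcm(15725, 175).
The solution is unique modulo lcm(15725, 175) = 110075.

61393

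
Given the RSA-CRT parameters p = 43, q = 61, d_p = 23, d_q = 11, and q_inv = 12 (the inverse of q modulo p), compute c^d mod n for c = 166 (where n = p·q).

m₁ = c^(d_p) mod p: c ≡ 37 (mod 43), and 37^23 mod 43 = 7.
m₂ = c^(d_q) mod q: c ≡ 44 (mod 61), and 44^11 mod 61 = 6.
h = q_inv·(m₁ − m₂) mod p = 12·(7 − 6) mod 43 = 12.
m = m₂ + h·q = 6 + 12·61 = 738.

738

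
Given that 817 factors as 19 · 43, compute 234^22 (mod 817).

669

Mod 19: 234 ≡ 6; by Fermat, exponent reduces to 22 mod 18 = 4; 6^4 ≡ 4 (mod 19).
Mod 43: 234 ≡ 19; 19^22 ≡ 24 (mod 43).
Combine by CRT: x ≡ 4 (mod 19), x ≡ 24 (mod 43) ⇒ x ≡ 669 (mod 817).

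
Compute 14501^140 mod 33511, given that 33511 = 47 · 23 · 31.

18109

Mod 47: 14501 ≡ 25; by Fermat, exponent reduces to 140 mod 46 = 2; 25^2 ≡ 14 (mod 47).
Mod 23: 14501 ≡ 11; by Fermat, exponent reduces to 140 mod 22 = 8; 11^8 ≡ 8 (mod 23).
Mod 31: 14501 ≡ 24; by Fermat, exponent reduces to 140 mod 30 = 20; 24^20 ≡ 5 (mod 31).
Combine by CRT: x ≡ 14 (mod 47), x ≡ 8 (mod 23), x ≡ 5 (mod 31) ⇒ x ≡ 18109 (mod 33511).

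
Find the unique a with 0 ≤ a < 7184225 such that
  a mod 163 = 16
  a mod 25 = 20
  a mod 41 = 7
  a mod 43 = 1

The moduli are pairwise coprime; N = 163·25·41·43 = 7184225.
N/163 = 44075; 44075 ≡ 65 (mod 163); 65·158 ≡ 1, so inverse 158.
N/25 = 287369; 287369 ≡ 19 (mod 25); 19·4 ≡ 1, so inverse 4.
N/41 = 175225; 175225 ≡ 32 (mod 41); 32·9 ≡ 1, so inverse 9.
N/43 = 167075; 167075 ≡ 20 (mod 43); 20·28 ≡ 1, so inverse 28.
a ≡ 16·44075·158 + 20·287369·4 + 7·175225·9 + 1·167075·28 = 150128395.
150128395 mod 7184225 = 6443895.

6443895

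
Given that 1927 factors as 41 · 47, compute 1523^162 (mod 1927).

733

Mod 41: 1523 ≡ 6; by Fermat, exponent reduces to 162 mod 40 = 2; 6^2 ≡ 36 (mod 41).
Mod 47: 1523 ≡ 19; by Fermat, exponent reduces to 162 mod 46 = 24; 19^24 ≡ 28 (mod 47).
Combine by CRT: x ≡ 36 (mod 41), x ≡ 28 (mod 47) ⇒ x ≡ 733 (mod 1927).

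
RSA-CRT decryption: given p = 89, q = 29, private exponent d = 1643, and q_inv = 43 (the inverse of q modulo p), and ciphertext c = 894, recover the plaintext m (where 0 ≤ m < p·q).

d_p = d mod (p−1) = 1643 mod 88 = 59; d_q = d mod (q−1) = 19.
m₁ = c^(d_p) mod p: c ≡ 4 (mod 89), and 4^59 mod 89 = 78.
m₂ = c^(d_q) mod q: c ≡ 24 (mod 29), and 24^19 mod 29 = 7.
h = q_inv·(m₁ − m₂) mod p = 43·(78 − 7) mod 89 = 27.
m = m₂ + h·q = 7 + 27·29 = 790.

790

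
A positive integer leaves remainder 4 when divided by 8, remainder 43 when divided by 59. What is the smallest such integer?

From m ≡ 4 (mod 8) write m = 4 + 8t. Substituting into m ≡ 43 (mod 59) gives 8t ≡ 39 (mod 59), and since 8⁻¹ ≡ 37 (mod 59), t ≡ 27. Hence m ≡ 4 + 8·27 = 220 (mod 472).

220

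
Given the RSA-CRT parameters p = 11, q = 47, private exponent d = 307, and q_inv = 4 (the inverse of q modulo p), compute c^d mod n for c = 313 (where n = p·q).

d_p = d mod (p−1) = 307 mod 10 = 7; d_q = d mod (q−1) = 31.
m₁ = c^(d_p) mod p: c ≡ 5 (mod 11), and 5^7 mod 11 = 3.
m₂ = c^(d_q) mod q: c ≡ 31 (mod 47), and 31^31 mod 47 = 5.
h = q_inv·(m₁ − m₂) mod p = 4·(3 − 5) mod 11 = 3.
m = m₂ + h·q = 5 + 3·47 = 146.

146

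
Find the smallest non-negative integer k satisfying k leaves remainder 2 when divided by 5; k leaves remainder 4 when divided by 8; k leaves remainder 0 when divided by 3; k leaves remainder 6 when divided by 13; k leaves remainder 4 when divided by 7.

9132

The moduli are pairwise coprime; N = 5·8·3·13·7 = 10920.
N/5 = 2184; 2184 ≡ 4 (mod 5); 4·4 ≡ 1, so inverse 4.
N/8 = 1365; 1365 ≡ 5 (mod 8); 5·5 ≡ 1, so inverse 5.
N/3 = 3640; 3640 ≡ 1 (mod 3), inverse 1.
N/13 = 840; 840 ≡ 8 (mod 13); 8·5 ≡ 1, so inverse 5.
N/7 = 1560; 1560 ≡ 6 (mod 7); 6·6 ≡ 1, so inverse 6.
k ≡ 2·2184·4 + 4·1365·5 + 0·3640·1 + 6·840·5 + 4·1560·6 = 107412.
107412 mod 10920 = 9132.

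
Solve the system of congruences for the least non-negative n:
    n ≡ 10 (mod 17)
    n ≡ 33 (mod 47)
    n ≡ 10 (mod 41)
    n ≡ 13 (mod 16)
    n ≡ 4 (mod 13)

1836605

The moduli are pairwise coprime; M = 17·47·41·16·13 = 6813872.
M/17 = 400816; 400816 ≡ 7 (mod 17); 7·5 ≡ 1, so inverse 5.
M/47 = 144976; 144976 ≡ 28 (mod 47); 28·42 ≡ 1, so inverse 42.
M/41 = 166192; 166192 ≡ 19 (mod 41); 19·13 ≡ 1, so inverse 13.
M/16 = 425867; 425867 ≡ 11 (mod 16); 11·3 ≡ 1, so inverse 3.
M/13 = 524144; 524144 ≡ 10 (mod 13); 10·4 ≡ 1, so inverse 4.
n ≡ 10·400816·5 + 33·144976·42 + 10·166192·13 + 13·425867·3 + 4·524144·4 = 267577613.
267577613 mod 6813872 = 1836605.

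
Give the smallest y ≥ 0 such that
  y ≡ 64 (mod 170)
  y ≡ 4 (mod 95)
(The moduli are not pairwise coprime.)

574

gcd(170, 95) = 5 and 5 | (4 − 64), so the pair is consistent; merging gives y ≡ 574 (mod 3230), where 3230 = lcm(170, 95).
The solution is unique modulo lcm(170, 95) = 3230.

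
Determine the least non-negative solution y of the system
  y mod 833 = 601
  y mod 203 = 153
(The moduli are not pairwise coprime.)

gcd(833, 203) = 7 and 7 | (153 − 601), so the pair is consistent; merging gives y ≡ 23092 (mod 24157), where 24157 = lcm(833, 203).
The solution is unique modulo lcm(833, 203) = 24157.

23092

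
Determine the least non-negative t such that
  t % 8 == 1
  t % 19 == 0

57

From t ≡ 1 (mod 8) write t = 1 + 8s. Substituting into t ≡ 0 (mod 19) gives 8s ≡ 18 (mod 19), and since 8⁻¹ ≡ 12 (mod 19), s ≡ 7. Hence t ≡ 1 + 8·7 = 57 (mod 152).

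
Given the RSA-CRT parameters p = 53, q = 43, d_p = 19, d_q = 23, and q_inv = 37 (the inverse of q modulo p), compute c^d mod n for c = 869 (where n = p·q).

m₁ = c^(d_p) mod p: c ≡ 21 (mod 53), and 21^19 mod 53 = 3.
m₂ = c^(d_q) mod q: c ≡ 9 (mod 43), and 9^23 mod 43 = 38.
h = q_inv·(m₁ − m₂) mod p = 37·(3 − 38) mod 53 = 30.
m = m₂ + h·q = 38 + 30·43 = 1328.

1328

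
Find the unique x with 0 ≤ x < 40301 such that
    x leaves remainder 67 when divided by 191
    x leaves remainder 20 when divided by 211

From x ≡ 67 (mod 191) write x = 67 + 191t. Substituting into x ≡ 20 (mod 211) gives 191t ≡ 164 (mod 211), and since 191⁻¹ ≡ 116 (mod 211), t ≡ 34. Hence x ≡ 67 + 191·34 = 6561 (mod 40301).

6561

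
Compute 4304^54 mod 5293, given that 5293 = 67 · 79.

2787

Mod 67: 4304 ≡ 16; 16^54 ≡ 40 (mod 67).
Mod 79: 4304 ≡ 38; 38^54 ≡ 22 (mod 79).
Combine by CRT: x ≡ 40 (mod 67), x ≡ 22 (mod 79) ⇒ x ≡ 2787 (mod 5293).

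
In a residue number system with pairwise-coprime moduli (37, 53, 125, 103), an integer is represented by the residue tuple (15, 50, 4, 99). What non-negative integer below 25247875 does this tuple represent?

From x ≡ 15 (mod 37) write x = 15 + 37t. Substituting into x ≡ 50 (mod 53) gives 37t ≡ 35 (mod 53), and since 37⁻¹ ≡ 43 (mod 53), t ≡ 21. Hence x ≡ 15 + 37·21 = 792 (mod 1961).
From x ≡ 792 (mod 1961) write x = 792 + 1961t. Substituting into x ≡ 4 (mod 125) gives 1961t ≡ 87 (mod 125), and since 86⁻¹ ≡ 16 (mod 125), t ≡ 17. Hence x ≡ 792 + 1961·17 = 34129 (mod 245125).
From x ≡ 34129 (mod 245125) write x = 34129 + 245125t. Substituting into x ≡ 99 (mod 103) gives 245125t ≡ 63 (mod 103), and since 88⁻¹ ≡ 48 (mod 103), t ≡ 37. Hence x ≡ 34129 + 245125·37 = 9103754 (mod 25247875).

9103754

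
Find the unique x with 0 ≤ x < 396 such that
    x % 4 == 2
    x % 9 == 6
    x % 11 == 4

The moduli are pairwise coprime; N = 4·9·11 = 396.
N/4 = 99; 99 ≡ 3 (mod 4); 3·3 ≡ 1, so inverse 3.
N/9 = 44; 44 ≡ 8 (mod 9); 8·8 ≡ 1, so inverse 8.
N/11 = 36; 36 ≡ 3 (mod 11); 3·4 ≡ 1, so inverse 4.
x ≡ 2·99·3 + 6·44·8 + 4·36·4 = 3282.
3282 mod 396 = 114.

114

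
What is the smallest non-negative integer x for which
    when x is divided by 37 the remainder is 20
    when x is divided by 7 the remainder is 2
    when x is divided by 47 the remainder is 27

The moduli are pairwise coprime; N = 37·7·47 = 12173.
N/37 = 329; 329 ≡ 33 (mod 37); 33·9 ≡ 1, so inverse 9.
N/7 = 1739; 1739 ≡ 3 (mod 7); 3·5 ≡ 1, so inverse 5.
N/47 = 259; 259 ≡ 24 (mod 47); 24·2 ≡ 1, so inverse 2.
x ≡ 20·329·9 + 2·1739·5 + 27·259·2 = 90596.
90596 mod 12173 = 5385.

5385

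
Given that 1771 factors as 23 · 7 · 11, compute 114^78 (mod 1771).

1450

Mod 23: 114 ≡ 22; by Fermat, exponent reduces to 78 mod 22 = 12; 22^12 ≡ 1 (mod 23).
Mod 7: 114 ≡ 2; since 6 | 78, by Fermat 2^78 ≡ 1 (mod 7).
Mod 11: 114 ≡ 4; by Fermat, exponent reduces to 78 mod 10 = 8; 4^8 ≡ 9 (mod 11).
Combine by CRT: x ≡ 1 (mod 23), x ≡ 1 (mod 7), x ≡ 9 (mod 11) ⇒ x ≡ 1450 (mod 1771).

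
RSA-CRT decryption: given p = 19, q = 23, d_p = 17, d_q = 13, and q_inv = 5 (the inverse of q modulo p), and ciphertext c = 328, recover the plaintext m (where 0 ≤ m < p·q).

m₁ = c^(d_p) mod p: c ≡ 5 (mod 19), and 5^17 mod 19 = 4.
m₂ = c^(d_q) mod q: c ≡ 6 (mod 23), and 6^13 mod 23 = 13.
h = q_inv·(m₁ − m₂) mod p = 5·(4 − 13) mod 19 = 12.
m = m₂ + h·q = 13 + 12·23 = 289.

289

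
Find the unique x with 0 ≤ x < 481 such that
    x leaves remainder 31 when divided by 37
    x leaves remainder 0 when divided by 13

364

From x ≡ 31 (mod 37) write x = 31 + 37t. Substituting into x ≡ 0 (mod 13) gives 37t ≡ 8 (mod 13), and since 11⁻¹ ≡ 6 (mod 13), t ≡ 9. Hence x ≡ 31 + 37·9 = 364 (mod 481).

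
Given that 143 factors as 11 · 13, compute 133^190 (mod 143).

Mod 11: 133 ≡ 1; since 10 | 190, by Fermat 1^190 ≡ 1 (mod 11).
Mod 13: 133 ≡ 3; by Fermat, exponent reduces to 190 mod 12 = 10; 3^10 ≡ 3 (mod 13).
Combine by CRT: x ≡ 1 (mod 11), x ≡ 3 (mod 13) ⇒ x ≡ 133 (mod 143).

133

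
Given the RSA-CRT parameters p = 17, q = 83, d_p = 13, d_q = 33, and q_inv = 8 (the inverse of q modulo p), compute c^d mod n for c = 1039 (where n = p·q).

185

m₁ = c^(d_p) mod p: c ≡ 2 (mod 17), and 2^13 mod 17 = 15.
m₂ = c^(d_q) mod q: c ≡ 43 (mod 83), and 43^33 mod 83 = 19.
h = q_inv·(m₁ − m₂) mod p = 8·(15 − 19) mod 17 = 2.
m = m₂ + h·q = 19 + 2·83 = 185.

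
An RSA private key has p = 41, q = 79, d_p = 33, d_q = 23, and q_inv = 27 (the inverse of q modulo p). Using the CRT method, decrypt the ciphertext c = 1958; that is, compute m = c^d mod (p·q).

2075

m₁ = c^(d_p) mod p: c ≡ 31 (mod 41), and 31^33 mod 41 = 25.
m₂ = c^(d_q) mod q: c ≡ 62 (mod 79), and 62^23 mod 79 = 21.
h = q_inv·(m₁ − m₂) mod p = 27·(25 − 21) mod 41 = 26.
m = m₂ + h·q = 21 + 26·79 = 2075.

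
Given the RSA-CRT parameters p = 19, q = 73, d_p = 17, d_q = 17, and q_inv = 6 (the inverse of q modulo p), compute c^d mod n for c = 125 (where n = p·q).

919

m₁ = c^(d_p) mod p: c ≡ 11 (mod 19), and 11^17 mod 19 = 7.
m₂ = c^(d_q) mod q: c ≡ 52 (mod 73), and 52^17 mod 73 = 43.
h = q_inv·(m₁ − m₂) mod p = 6·(7 − 43) mod 19 = 12.
m = m₂ + h·q = 43 + 12·73 = 919.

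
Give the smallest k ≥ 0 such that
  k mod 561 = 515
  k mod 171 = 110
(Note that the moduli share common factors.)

gcd(561, 171) = 3 and 3 | (110 − 515), so the pair is consistent; merging gives k ≡ 25760 (mod 31977), where 31977 = lcm(561, 171).
The solution is unique modulo lcm(561, 171) = 31977.

25760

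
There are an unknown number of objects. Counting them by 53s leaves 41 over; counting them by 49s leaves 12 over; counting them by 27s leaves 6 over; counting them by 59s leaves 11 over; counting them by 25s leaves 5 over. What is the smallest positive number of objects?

From N ≡ 41 (mod 53) write N = 41 + 53t. Substituting into N ≡ 12 (mod 49) gives 53t ≡ 20 (mod 49), and since 4⁻¹ ≡ 37 (mod 49), t ≡ 5. Hence N ≡ 41 + 53·5 = 306 (mod 2597).
From N ≡ 306 (mod 2597) write N = 306 + 2597t. Substituting into N ≡ 6 (mod 27) gives 2597t ≡ 24 (mod 27), and since 5⁻¹ ≡ 11 (mod 27), t ≡ 21. Hence N ≡ 306 + 2597·21 = 54843 (mod 70119).
From N ≡ 54843 (mod 70119) write N = 54843 + 70119t. Substituting into N ≡ 11 (mod 59) gives 70119t ≡ 38 (mod 59), and since 27⁻¹ ≡ 35 (mod 59), t ≡ 32. Hence N ≡ 54843 + 70119·32 = 2298651 (mod 4137021).
From N ≡ 2298651 (mod 4137021) write N = 2298651 + 4137021t. Substituting into N ≡ 5 (mod 25) gives 4137021t ≡ 4 (mod 25), and since 21⁻¹ ≡ 6 (mod 25), t ≡ 24. Hence N ≡ 2298651 + 4137021·24 = 101587155 (mod 103425525).

101587155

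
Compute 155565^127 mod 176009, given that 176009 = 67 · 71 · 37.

Mod 67: 155565 ≡ 58; by Fermat, exponent reduces to 127 mod 66 = 61; 58^61 ≡ 3 (mod 67).
Mod 71: 155565 ≡ 4; by Fermat, exponent reduces to 127 mod 70 = 57; 4^57 ≡ 15 (mod 71).
Mod 37: 155565 ≡ 17; by Fermat, exponent reduces to 127 mod 36 = 19; 17^19 ≡ 20 (mod 37).
Combine by CRT: x ≡ 3 (mod 67), x ≡ 15 (mod 71), x ≡ 20 (mod 37) ⇒ x ≡ 132998 (mod 176009).

132998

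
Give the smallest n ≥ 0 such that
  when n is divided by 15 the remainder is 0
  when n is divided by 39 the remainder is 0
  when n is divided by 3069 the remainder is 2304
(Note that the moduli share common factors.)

152685

gcd(15, 39) = 3 and 3 | (0 − 0), so the pair is consistent; merging gives n ≡ 0 (mod 195), where 195 = lcm(15, 39).
gcd(195, 3069) = 3 and 3 | (2304 − 0), so the pair is consistent; merging gives n ≡ 152685 (mod 199485), where 199485 = lcm(195, 3069).
The solution is unique modulo lcm(15, 39, 3069) = 199485.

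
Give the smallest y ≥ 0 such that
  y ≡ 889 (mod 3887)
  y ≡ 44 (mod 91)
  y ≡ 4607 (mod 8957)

712210

gcd(3887, 91) = 13 and 13 | (44 − 889), so the pair is consistent; merging gives y ≡ 4776 (mod 27209), where 27209 = lcm(3887, 91).
gcd(27209, 8957) = 169 and 169 | (4607 − 4776), so the pair is consistent; merging gives y ≡ 712210 (mod 1442077), where 1442077 = lcm(27209, 8957).
The solution is unique modulo lcm(3887, 91, 8957) = 1442077.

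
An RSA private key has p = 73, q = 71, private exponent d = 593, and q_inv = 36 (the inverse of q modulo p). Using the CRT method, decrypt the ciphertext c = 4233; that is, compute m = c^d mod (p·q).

4671

d_p = d mod (p−1) = 593 mod 72 = 17; d_q = d mod (q−1) = 33.
m₁ = c^(d_p) mod p: c ≡ 72 (mod 73), and 72^17 mod 73 = 72.
m₂ = c^(d_q) mod q: c ≡ 44 (mod 71), and 44^33 mod 71 = 56.
h = q_inv·(m₁ − m₂) mod p = 36·(72 − 56) mod 73 = 65.
m = m₂ + h·q = 56 + 65·71 = 4671.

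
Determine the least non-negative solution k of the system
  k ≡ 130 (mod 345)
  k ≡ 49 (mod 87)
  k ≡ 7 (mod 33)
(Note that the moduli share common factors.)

9445

Combine the congruences pairwise.
gcd(345, 87) = 3 and 3 | (49 − 130), so the pair is consistent; merging gives k ≡ 9445 (mod 10005), where 10005 = lcm(345, 87).
gcd(10005, 33) = 3 and 3 | (7 − 9445), so the pair is consistent; merging gives k ≡ 9445 (mod 110055), where 110055 = lcm(10005, 33).
The solution is unique modulo lcm(345, 87, 33) = 110055.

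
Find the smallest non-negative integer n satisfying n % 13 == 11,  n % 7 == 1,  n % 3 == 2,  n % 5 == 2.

From n ≡ 11 (mod 13) write n = 11 + 13t. Substituting into n ≡ 1 (mod 7) gives 13t ≡ 4 (mod 7), and since 6⁻¹ ≡ 6 (mod 7), t ≡ 3. Hence n ≡ 11 + 13·3 = 50 (mod 91).
From n ≡ 50 (mod 91) write n = 50 + 91t. Substituting into n ≡ 2 (mod 3) gives 91t ≡ 0 (mod 3), and since 1⁻¹ ≡ 1 (mod 3), t ≡ 0. Hence n ≡ 50 + 91·0 = 50 (mod 273).
From n ≡ 50 (mod 273) write n = 50 + 273t. Substituting into n ≡ 2 (mod 5) gives 273t ≡ 2 (mod 5), and since 3⁻¹ ≡ 2 (mod 5), t ≡ 4. Hence n ≡ 50 + 273·4 = 1142 (mod 1365).

1142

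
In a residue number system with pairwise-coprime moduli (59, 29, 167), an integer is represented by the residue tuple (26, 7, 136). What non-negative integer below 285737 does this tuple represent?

From x ≡ 26 (mod 59) write x = 26 + 59t. Substituting into x ≡ 7 (mod 29) gives 59t ≡ 10 (mod 29), and since 1⁻¹ ≡ 1 (mod 29), t ≡ 10. Hence x ≡ 26 + 59·10 = 616 (mod 1711).
From x ≡ 616 (mod 1711) write x = 616 + 1711t. Substituting into x ≡ 136 (mod 167) gives 1711t ≡ 21 (mod 167), and since 41⁻¹ ≡ 110 (mod 167), t ≡ 139. Hence x ≡ 616 + 1711·139 = 238445 (mod 285737).

238445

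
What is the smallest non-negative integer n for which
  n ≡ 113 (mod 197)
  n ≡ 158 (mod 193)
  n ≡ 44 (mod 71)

1019391

The moduli are pairwise coprime; M = 197·193·71 = 2699491.
M/197 = 13703; 13703 ≡ 110 (mod 197); 110·120 ≡ 1, so inverse 120.
M/193 = 13987; 13987 ≡ 91 (mod 193); 91·70 ≡ 1, so inverse 70.
M/71 = 38021; 38021 ≡ 36 (mod 71); 36·2 ≡ 1, so inverse 2.
n ≡ 113·13703·120 + 158·13987·70 + 44·38021·2 = 343854748.
343854748 mod 2699491 = 1019391.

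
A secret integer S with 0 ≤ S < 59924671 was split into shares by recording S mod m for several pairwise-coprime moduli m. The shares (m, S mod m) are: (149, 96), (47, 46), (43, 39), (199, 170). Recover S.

The moduli are pairwise coprime; N = 149·47·43·199 = 59924671.
N/149 = 402179; 402179 ≡ 28 (mod 149); 28·16 ≡ 1, so inverse 16.
N/47 = 1274993; 1274993 ≡ 24 (mod 47); 24·2 ≡ 1, so inverse 2.
N/43 = 1393597; 1393597 ≡ 10 (mod 43); 10·13 ≡ 1, so inverse 13.
N/199 = 301129; 301129 ≡ 42 (mod 199); 42·109 ≡ 1, so inverse 109.
S ≡ 96·402179·16 + 46·1274993·2 + 39·1393597·13 + 170·301129·109 = 7021520349.
7021520349 mod 59924671 = 10333842.

10333842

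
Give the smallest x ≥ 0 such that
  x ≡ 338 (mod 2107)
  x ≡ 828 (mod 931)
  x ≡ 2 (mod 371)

Combine the congruences pairwise.
gcd(2107, 931) = 49 and 49 | (828 − 338), so the pair is consistent; merging gives x ≡ 4552 (mod 40033), where 40033 = lcm(2107, 931).
gcd(40033, 371) = 7 and 7 | (2 − 4552), so the pair is consistent; merging gives x ≡ 965344 (mod 2121749), where 2121749 = lcm(40033, 371).
The solution is unique modulo lcm(2107, 931, 371) = 2121749.

965344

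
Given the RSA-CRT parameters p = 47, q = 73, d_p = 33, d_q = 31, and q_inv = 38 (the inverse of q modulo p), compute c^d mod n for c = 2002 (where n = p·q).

m₁ = c^(d_p) mod p: c ≡ 28 (mod 47), and 28^33 mod 47 = 4.
m₂ = c^(d_q) mod q: c ≡ 31 (mod 73), and 31^31 mod 73 = 53.
h = q_inv·(m₁ − m₂) mod p = 38·(4 − 53) mod 47 = 18.
m = m₂ + h·q = 53 + 18·73 = 1367.

1367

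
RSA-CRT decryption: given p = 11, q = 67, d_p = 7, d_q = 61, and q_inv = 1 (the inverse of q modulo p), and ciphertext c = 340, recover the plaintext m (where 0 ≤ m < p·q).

120

m₁ = c^(d_p) mod p: c ≡ 10 (mod 11), and 10^7 mod 11 = 10.
m₂ = c^(d_q) mod q: c ≡ 5 (mod 67), and 5^61 mod 67 = 53.
h = q_inv·(m₁ − m₂) mod p = 1·(10 − 53) mod 11 = 1.
m = m₂ + h·q = 53 + 1·67 = 120.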